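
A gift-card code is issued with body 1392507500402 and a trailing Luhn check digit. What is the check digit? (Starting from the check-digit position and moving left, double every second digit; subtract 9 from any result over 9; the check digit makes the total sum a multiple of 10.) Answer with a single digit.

Partial digits right→left: 2 0 4 0 0 5 7 0 5 2 9 3 1
Double every second digit counting from the check-digit position (so the 1st, 3rd, 5th, ... of the partial from the right).
  doubled (with −9 where >9): 4 8 0 5 1 9 2 → sum 29
  kept as-is: 0 0 5 0 2 3 → sum 10
Total = 29 + 10 = 39.
Check digit = (10 − (39 mod 10)) mod 10 = 1.

1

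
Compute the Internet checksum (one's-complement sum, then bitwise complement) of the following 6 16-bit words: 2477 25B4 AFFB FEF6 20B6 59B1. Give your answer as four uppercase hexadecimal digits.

8C7A

One's-complement addition (fold any carry out of bit 15 back into bit 0):
  0x2477 + 0x25B4 = 0x04A2B
  0x4A2B + 0xAFFB = 0x0FA26
  0xFA26 + 0xFEF6 = 0x1F91C → wrap carry → 0xF91D
  0xF91D + 0x20B6 = 0x119D3 → wrap carry → 0x19D4
  0x19D4 + 0x59B1 = 0x07385
One's-complement sum = 0x7385.
Checksum = ~0x7385 & 0xFFFF = 0x8C7A.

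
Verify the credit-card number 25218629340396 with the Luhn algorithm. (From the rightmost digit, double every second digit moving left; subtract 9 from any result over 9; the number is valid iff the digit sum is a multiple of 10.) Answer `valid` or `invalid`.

invalid

From the right, keep odd positions and double even positions (subtract 9 from any doubled value over 9):
  doubled (positions 2,4,...): 9 0 6 4 7 4 4 → sum 34
  kept (positions 1,3,...): 6 3 4 9 6 1 5 → sum 34
Total = 68.
68 mod 10 = 8, so the number is invalid.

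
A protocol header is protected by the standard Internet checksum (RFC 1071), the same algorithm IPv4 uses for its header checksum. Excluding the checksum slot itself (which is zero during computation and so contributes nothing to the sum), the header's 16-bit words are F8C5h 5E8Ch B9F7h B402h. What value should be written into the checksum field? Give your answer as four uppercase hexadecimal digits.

One's-complement addition (fold any carry out of bit 15 back into bit 0):
  0xF8C5 + 0x5E8C = 0x15751 → wrap carry → 0x5752
  0x5752 + 0xB9F7 = 0x11149 → wrap carry → 0x114A
  0x114A + 0xB402 = 0x0C54C
One's-complement sum = 0xC54C.
Checksum = ~0xC54C & 0xFFFF = 0x3AB3.

3AB3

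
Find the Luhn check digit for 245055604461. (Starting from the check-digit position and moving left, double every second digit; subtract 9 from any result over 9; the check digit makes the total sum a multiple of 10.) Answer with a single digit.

3

Partial digits right→left: 1 6 4 4 0 6 5 5 0 5 4 2
Double every second digit counting from the check-digit position (so the 1st, 3rd, 5th, ... of the partial from the right).
  doubled (with −9 where >9): 2 8 0 1 0 8 → sum 19
  kept as-is: 6 4 6 5 5 2 → sum 28
Total = 19 + 28 = 47.
Check digit = (10 − (47 mod 10)) mod 10 = 3.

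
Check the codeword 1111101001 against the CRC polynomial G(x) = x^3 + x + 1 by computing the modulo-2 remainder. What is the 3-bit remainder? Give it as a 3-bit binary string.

111

Modulo-2 division of 1111101001 by 1011:
  pos 0: 1111 XOR 1011 = 0100
  pos 1: 1001 XOR 1011 = 0010
  pos 3: 1001 XOR 1011 = 0010
  pos 5: 1000 XOR 1011 = 0011
Remainder = 111 (nonzero — an error is detected).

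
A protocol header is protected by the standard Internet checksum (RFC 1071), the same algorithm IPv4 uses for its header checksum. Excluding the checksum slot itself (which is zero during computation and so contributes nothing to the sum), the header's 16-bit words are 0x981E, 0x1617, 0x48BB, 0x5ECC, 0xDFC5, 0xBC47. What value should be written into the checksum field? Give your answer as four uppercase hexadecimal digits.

0E35

One's-complement addition (fold any carry out of bit 15 back into bit 0):
  0x981E + 0x1617 = 0x0AE35
  0xAE35 + 0x48BB = 0x0F6F0
  0xF6F0 + 0x5ECC = 0x155BC → wrap carry → 0x55BD
  0x55BD + 0xDFC5 = 0x13582 → wrap carry → 0x3583
  0x3583 + 0xBC47 = 0x0F1CA
One's-complement sum = 0xF1CA.
Checksum = ~0xF1CA & 0xFFFF = 0x0E35.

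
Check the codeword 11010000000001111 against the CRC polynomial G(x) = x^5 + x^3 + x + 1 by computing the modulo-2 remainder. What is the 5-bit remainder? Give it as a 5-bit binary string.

10011

Modulo-2 division of 11010000000001111 by 101011:
  pos 0: 110100 XOR 101011 = 011111
  pos 1: 111110 XOR 101011 = 010101
  pos 2: 101010 XOR 101011 = 000001
  pos 7: 100000 XOR 101011 = 001011
  pos 9: 101111 XOR 101011 = 000100
Remainder = 10011 (nonzero — an error is detected).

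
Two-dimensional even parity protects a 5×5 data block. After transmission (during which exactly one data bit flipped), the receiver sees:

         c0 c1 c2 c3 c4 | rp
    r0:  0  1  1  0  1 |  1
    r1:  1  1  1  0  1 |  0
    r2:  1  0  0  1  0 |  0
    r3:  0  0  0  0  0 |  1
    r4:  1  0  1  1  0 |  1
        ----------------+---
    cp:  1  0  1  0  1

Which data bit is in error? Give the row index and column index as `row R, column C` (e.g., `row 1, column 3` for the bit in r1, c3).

Recompute each row's even parity and compare to rp:
  r0: data parity 1, sent rp 1 → ok
  r1: data parity 0, sent rp 0 → ok
  r2: data parity 0, sent rp 0 → ok
  r3: data parity 0, sent rp 1 → mismatch
  r4: data parity 1, sent rp 1 → ok
Recompute each column's even parity and compare to cp:
  c0: data parity 1, sent cp 1 → ok
  c1: data parity 0, sent cp 0 → ok
  c2: data parity 1, sent cp 1 → ok
  c3: data parity 0, sent cp 0 → ok
  c4: data parity 0, sent cp 1 → mismatch
Exactly one row (r3) and one column (c4) fail → the flipped bit is at their intersection.

row 3, column 4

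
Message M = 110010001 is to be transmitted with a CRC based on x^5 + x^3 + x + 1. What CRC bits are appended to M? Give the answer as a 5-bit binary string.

10010

Append 5 zeros: 11001000100000. Divide by 101011 (XOR where the leading bit is 1):
  pos 0: 110010 XOR 101011 = 011001
  pos 1: 110010 XOR 101011 = 011001
  pos 2: 110010 XOR 101011 = 011001
  pos 3: 110011 XOR 101011 = 011000
  pos 4: 110000 XOR 101011 = 011011
  pos 5: 110110 XOR 101011 = 011101
  pos 6: 111010 XOR 101011 = 010001
  pos 7: 100010 XOR 101011 = 001001
Remainder (last 5 bits) = 10010. This is the CRC / FCS.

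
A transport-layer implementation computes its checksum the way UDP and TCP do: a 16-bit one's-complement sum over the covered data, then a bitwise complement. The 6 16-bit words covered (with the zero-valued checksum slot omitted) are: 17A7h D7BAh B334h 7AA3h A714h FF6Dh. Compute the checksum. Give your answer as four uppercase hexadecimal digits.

One's-complement addition (fold any carry out of bit 15 back into bit 0):
  0x17A7 + 0xD7BA = 0x0EF61
  0xEF61 + 0xB334 = 0x1A295 → wrap carry → 0xA296
  0xA296 + 0x7AA3 = 0x11D39 → wrap carry → 0x1D3A
  0x1D3A + 0xA714 = 0x0C44E
  0xC44E + 0xFF6D = 0x1C3BB → wrap carry → 0xC3BC
One's-complement sum = 0xC3BC.
Checksum = ~0xC3BC & 0xFFFF = 0x3C43.

3C43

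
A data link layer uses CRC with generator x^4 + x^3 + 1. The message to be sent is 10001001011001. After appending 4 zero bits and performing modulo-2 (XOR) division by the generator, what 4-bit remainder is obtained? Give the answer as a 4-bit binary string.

Append 4 zeros: 100010010110010000. Divide by 11001 (XOR where the leading bit is 1):
  pos 0: 10001 XOR 11001 = 01000
  pos 1: 10000 XOR 11001 = 01001
  pos 2: 10010 XOR 11001 = 01011
  pos 3: 10111 XOR 11001 = 01110
  pos 4: 11100 XOR 11001 = 00101
  pos 6: 10111 XOR 11001 = 01110
  pos 7: 11100 XOR 11001 = 00101
  pos 9: 10101 XOR 11001 = 01100
  pos 10: 11000 XOR 11001 = 00001
Remainder (last 4 bits) = 1000. This is the CRC / FCS.

1000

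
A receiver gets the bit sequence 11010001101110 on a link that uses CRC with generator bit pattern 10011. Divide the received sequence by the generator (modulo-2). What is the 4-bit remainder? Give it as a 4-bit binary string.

Modulo-2 division of 11010001101110 by 10011:
  pos 0: 11010 XOR 10011 = 01001
  pos 1: 10010 XOR 10011 = 00001
  pos 5: 10110 XOR 10011 = 00101
  pos 7: 10111 XOR 10011 = 00100
  pos 9: 10010 XOR 10011 = 00001
Remainder = 0001 (nonzero — an error is detected).

0001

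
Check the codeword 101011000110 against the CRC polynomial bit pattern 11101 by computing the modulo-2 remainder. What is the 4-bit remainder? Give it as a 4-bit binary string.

0000

Modulo-2 division of 101011000110 by 11101:
  pos 0: 10101 XOR 11101 = 01000
  pos 1: 10001 XOR 11101 = 01100
  pos 2: 11000 XOR 11101 = 00101
  pos 4: 10100 XOR 11101 = 01001
  pos 5: 10011 XOR 11101 = 01110
  pos 6: 11101 XOR 11101 = 00000
Remainder = 0000 (zero — the frame passes the CRC check).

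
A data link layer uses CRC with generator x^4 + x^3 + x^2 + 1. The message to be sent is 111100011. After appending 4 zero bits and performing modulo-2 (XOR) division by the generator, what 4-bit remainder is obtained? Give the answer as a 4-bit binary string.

1100

Append 4 zeros: 1111000110000. Divide by 11101 (XOR where the leading bit is 1):
  pos 0: 11110 XOR 11101 = 00011
  pos 3: 11001 XOR 11101 = 00100
  pos 5: 10010 XOR 11101 = 01111
  pos 6: 11110 XOR 11101 = 00011
Remainder (last 4 bits) = 1100. This is the CRC / FCS.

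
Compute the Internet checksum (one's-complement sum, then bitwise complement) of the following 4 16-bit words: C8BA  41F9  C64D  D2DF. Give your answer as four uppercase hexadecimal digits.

5C1E

One's-complement addition (fold any carry out of bit 15 back into bit 0):
  0xC8BA + 0x41F9 = 0x10AB3 → wrap carry → 0x0AB4
  0x0AB4 + 0xC64D = 0x0D101
  0xD101 + 0xD2DF = 0x1A3E0 → wrap carry → 0xA3E1
One's-complement sum = 0xA3E1.
Checksum = ~0xA3E1 & 0xFFFF = 0x5C1E.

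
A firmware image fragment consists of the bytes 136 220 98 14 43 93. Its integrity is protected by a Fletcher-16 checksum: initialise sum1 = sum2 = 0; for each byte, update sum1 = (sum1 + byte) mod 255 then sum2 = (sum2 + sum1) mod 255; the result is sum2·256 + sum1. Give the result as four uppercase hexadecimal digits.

Running sums (mod 255):
  after byte 0 (136): sum1=136, sum2=136
  after byte 1 (220): sum1=101, sum2=237
  after byte 2 (98): sum1=199, sum2=181
  after byte 3 (14): sum1=213, sum2=139
  after byte 4 (43): sum1=1, sum2=140
  after byte 5 (93): sum1=94, sum2=234
Checksum = sum2·256 + sum1 = 234·256 + 94 = 59998 = 0xEA5E.

EA5E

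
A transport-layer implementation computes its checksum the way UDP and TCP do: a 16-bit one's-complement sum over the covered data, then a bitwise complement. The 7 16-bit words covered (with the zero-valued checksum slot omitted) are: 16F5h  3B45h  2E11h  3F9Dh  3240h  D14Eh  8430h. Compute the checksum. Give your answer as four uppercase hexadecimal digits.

B857

One's-complement addition (fold any carry out of bit 15 back into bit 0):
  0x16F5 + 0x3B45 = 0x0523A
  0x523A + 0x2E11 = 0x0804B
  0x804B + 0x3F9D = 0x0BFE8
  0xBFE8 + 0x3240 = 0x0F228
  0xF228 + 0xD14E = 0x1C376 → wrap carry → 0xC377
  0xC377 + 0x8430 = 0x147A7 → wrap carry → 0x47A8
One's-complement sum = 0x47A8.
Checksum = ~0x47A8 & 0xFFFF = 0xB857.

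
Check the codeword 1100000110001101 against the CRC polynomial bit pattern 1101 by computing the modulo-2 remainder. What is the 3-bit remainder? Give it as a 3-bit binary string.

Modulo-2 division of 1100000110001101 by 1101:
  pos 0: 1100 XOR 1101 = 0001
  pos 3: 1000 XOR 1101 = 0101
  pos 4: 1011 XOR 1101 = 0110
  pos 5: 1101 XOR 1101 = 0000
  pos 12: 1101 XOR 1101 = 0000
Remainder = 000 (zero — the frame passes the CRC check).

000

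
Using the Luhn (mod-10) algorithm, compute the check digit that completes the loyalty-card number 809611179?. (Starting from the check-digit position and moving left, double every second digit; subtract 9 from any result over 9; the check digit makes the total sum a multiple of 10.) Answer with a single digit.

7

Partial digits right→left: 9 7 1 1 1 6 9 0 8
Double every second digit counting from the check-digit position (so the 1st, 3rd, 5th, ... of the partial from the right).
  doubled (with −9 where >9): 9 2 2 9 7 → sum 29
  kept as-is: 7 1 6 0 → sum 14
Total = 29 + 14 = 43.
Check digit = (10 − (43 mod 10)) mod 10 = 7.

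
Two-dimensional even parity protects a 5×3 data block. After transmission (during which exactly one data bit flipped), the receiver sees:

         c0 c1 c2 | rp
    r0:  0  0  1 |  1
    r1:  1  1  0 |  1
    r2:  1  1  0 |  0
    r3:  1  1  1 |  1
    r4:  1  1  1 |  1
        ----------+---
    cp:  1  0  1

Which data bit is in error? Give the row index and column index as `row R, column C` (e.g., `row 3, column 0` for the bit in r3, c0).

row 1, column 0

Recompute each row's even parity and compare to rp:
  r0: data parity 1, sent rp 1 → ok
  r1: data parity 0, sent rp 1 → mismatch
  r2: data parity 0, sent rp 0 → ok
  r3: data parity 1, sent rp 1 → ok
  r4: data parity 1, sent rp 1 → ok
Recompute each column's even parity and compare to cp:
  c0: data parity 0, sent cp 1 → mismatch
  c1: data parity 0, sent cp 0 → ok
  c2: data parity 1, sent cp 1 → ok
Exactly one row (r1) and one column (c0) fail → the flipped bit is at their intersection.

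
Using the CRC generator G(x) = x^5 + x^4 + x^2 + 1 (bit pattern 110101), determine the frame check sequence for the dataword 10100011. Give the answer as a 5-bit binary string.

10001

Append 5 zeros: 1010001100000. Divide by 110101 (XOR where the leading bit is 1):
  pos 0: 101000 XOR 110101 = 011101
  pos 1: 111011 XOR 110101 = 001110
  pos 3: 111010 XOR 110101 = 001111
  pos 5: 111100 XOR 110101 = 001001
  pos 7: 100100 XOR 110101 = 010001
Remainder (last 5 bits) = 10001. This is the CRC / FCS.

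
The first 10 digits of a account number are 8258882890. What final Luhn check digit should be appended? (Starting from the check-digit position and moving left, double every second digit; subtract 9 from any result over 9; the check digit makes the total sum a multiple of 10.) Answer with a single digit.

3

Partial digits right→left: 0 9 8 2 8 8 8 5 2 8
Double every second digit counting from the check-digit position (so the 1st, 3rd, 5th, ... of the partial from the right).
  doubled (with −9 where >9): 0 7 7 7 4 → sum 25
  kept as-is: 9 2 8 5 8 → sum 32
Total = 25 + 32 = 57.
Check digit = (10 − (57 mod 10)) mod 10 = 3.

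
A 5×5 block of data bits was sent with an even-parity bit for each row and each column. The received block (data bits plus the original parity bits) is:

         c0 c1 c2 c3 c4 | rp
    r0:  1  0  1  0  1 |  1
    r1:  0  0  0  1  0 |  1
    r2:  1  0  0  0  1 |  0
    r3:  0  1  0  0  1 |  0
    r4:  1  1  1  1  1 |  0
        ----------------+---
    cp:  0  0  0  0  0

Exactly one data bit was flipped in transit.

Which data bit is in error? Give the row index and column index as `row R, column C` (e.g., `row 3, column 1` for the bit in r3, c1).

Recompute each row's even parity and compare to rp:
  r0: data parity 1, sent rp 1 → ok
  r1: data parity 1, sent rp 1 → ok
  r2: data parity 0, sent rp 0 → ok
  r3: data parity 0, sent rp 0 → ok
  r4: data parity 1, sent rp 0 → mismatch
Recompute each column's even parity and compare to cp:
  c0: data parity 1, sent cp 0 → mismatch
  c1: data parity 0, sent cp 0 → ok
  c2: data parity 0, sent cp 0 → ok
  c3: data parity 0, sent cp 0 → ok
  c4: data parity 0, sent cp 0 → ok
Exactly one row (r4) and one column (c0) fail → the flipped bit is at their intersection.

row 4, column 0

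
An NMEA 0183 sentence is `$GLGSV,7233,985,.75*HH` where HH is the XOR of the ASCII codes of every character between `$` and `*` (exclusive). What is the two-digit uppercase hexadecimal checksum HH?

XOR the ASCII codes of the payload characters:
  'G' = 0x47 → acc = 0x47
  'L' = 0x4C → acc = 0x0B
  'G' = 0x47 → acc = 0x4C
  'S' = 0x53 → acc = 0x1F
  'V' = 0x56 → acc = 0x49
  ',' = 0x2C → acc = 0x65
  '7' = 0x37 → acc = 0x52
  '2' = 0x32 → acc = 0x60
  '3' = 0x33 → acc = 0x53
  '3' = 0x33 → acc = 0x60
  ',' = 0x2C → acc = 0x4C
  '9' = 0x39 → acc = 0x75
  '8' = 0x38 → acc = 0x4D
  '5' = 0x35 → acc = 0x78
  ',' = 0x2C → acc = 0x54
  '.' = 0x2E → acc = 0x7A
  '7' = 0x37 → acc = 0x4D
  '5' = 0x35 → acc = 0x78
Checksum = 0x78.

78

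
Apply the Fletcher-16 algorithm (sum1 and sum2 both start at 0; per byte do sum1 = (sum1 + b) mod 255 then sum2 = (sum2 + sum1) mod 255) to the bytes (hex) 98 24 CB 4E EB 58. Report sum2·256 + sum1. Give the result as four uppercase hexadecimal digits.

Running sums (mod 255):
  after byte 0 (98): sum1=152, sum2=152
  after byte 1 (24): sum1=188, sum2=85
  after byte 2 (CB): sum1=136, sum2=221
  after byte 3 (4E): sum1=214, sum2=180
  after byte 4 (EB): sum1=194, sum2=119
  after byte 5 (58): sum1=27, sum2=146
Checksum = sum2·256 + sum1 = 146·256 + 27 = 37403 = 0x921B.

921B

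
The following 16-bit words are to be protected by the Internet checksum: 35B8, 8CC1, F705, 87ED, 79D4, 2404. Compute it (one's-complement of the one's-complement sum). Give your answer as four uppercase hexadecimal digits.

One's-complement addition (fold any carry out of bit 15 back into bit 0):
  0x35B8 + 0x8CC1 = 0x0C279
  0xC279 + 0xF705 = 0x1B97E → wrap carry → 0xB97F
  0xB97F + 0x87ED = 0x1416C → wrap carry → 0x416D
  0x416D + 0x79D4 = 0x0BB41
  0xBB41 + 0x2404 = 0x0DF45
One's-complement sum = 0xDF45.
Checksum = ~0xDF45 & 0xFFFF = 0x20BA.

20BA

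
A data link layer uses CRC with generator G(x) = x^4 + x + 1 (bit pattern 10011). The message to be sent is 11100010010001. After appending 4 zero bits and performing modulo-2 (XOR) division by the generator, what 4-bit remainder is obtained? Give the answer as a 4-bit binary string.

Append 4 zeros: 111000100100010000. Divide by 10011 (XOR where the leading bit is 1):
  pos 0: 11100 XOR 10011 = 01111
  pos 1: 11110 XOR 10011 = 01101
  pos 2: 11011 XOR 10011 = 01000
  pos 3: 10000 XOR 10011 = 00011
  pos 6: 11010 XOR 10011 = 01001
  pos 7: 10010 XOR 10011 = 00001
  pos 11: 10100 XOR 10011 = 00111
  pos 13: 11100 XOR 10011 = 01111
Remainder (last 4 bits) = 1111. This is the CRC / FCS.

1111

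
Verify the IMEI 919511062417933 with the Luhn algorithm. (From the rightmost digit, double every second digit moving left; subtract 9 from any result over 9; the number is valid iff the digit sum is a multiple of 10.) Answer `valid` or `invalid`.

From the right, keep odd positions and double even positions (subtract 9 from any doubled value over 9):
  doubled (positions 2,4,...): 6 5 8 3 2 1 2 → sum 27
  kept (positions 1,3,...): 3 9 1 2 0 1 9 9 → sum 34
Total = 61.
61 mod 10 = 1, so the number is invalid.

invalid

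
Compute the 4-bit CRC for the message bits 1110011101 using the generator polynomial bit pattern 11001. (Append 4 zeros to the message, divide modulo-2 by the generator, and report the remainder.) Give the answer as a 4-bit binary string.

Append 4 zeros: 11100111010000. Divide by 11001 (XOR where the leading bit is 1):
  pos 0: 11100 XOR 11001 = 00101
  pos 2: 10111 XOR 11001 = 01110
  pos 3: 11101 XOR 11001 = 00100
  pos 5: 10001 XOR 11001 = 01000
  pos 6: 10000 XOR 11001 = 01001
  pos 7: 10010 XOR 11001 = 01011
  pos 8: 10110 XOR 11001 = 01111
  pos 9: 11110 XOR 11001 = 00111
Remainder (last 4 bits) = 0111. This is the CRC / FCS.

0111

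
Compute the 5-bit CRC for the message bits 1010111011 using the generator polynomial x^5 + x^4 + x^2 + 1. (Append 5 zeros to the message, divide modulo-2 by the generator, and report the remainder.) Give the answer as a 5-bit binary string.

00100

Append 5 zeros: 101011101100000. Divide by 110101 (XOR where the leading bit is 1):
  pos 0: 101011 XOR 110101 = 011110
  pos 1: 111101 XOR 110101 = 001000
  pos 3: 100001 XOR 110101 = 010100
  pos 4: 101001 XOR 110101 = 011100
  pos 5: 111000 XOR 110101 = 001101
  pos 7: 110100 XOR 110101 = 000001
Remainder (last 5 bits) = 00100. This is the CRC / FCS.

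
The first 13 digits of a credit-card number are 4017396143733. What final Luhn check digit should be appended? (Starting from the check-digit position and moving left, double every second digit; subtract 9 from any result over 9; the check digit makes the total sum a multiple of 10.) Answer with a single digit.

9

Partial digits right→left: 3 3 7 3 4 1 6 9 3 7 1 0 4
Double every second digit counting from the check-digit position (so the 1st, 3rd, 5th, ... of the partial from the right).
  doubled (with −9 where >9): 6 5 8 3 6 2 8 → sum 38
  kept as-is: 3 3 1 9 7 0 → sum 23
Total = 38 + 23 = 61.
Check digit = (10 − (61 mod 10)) mod 10 = 9.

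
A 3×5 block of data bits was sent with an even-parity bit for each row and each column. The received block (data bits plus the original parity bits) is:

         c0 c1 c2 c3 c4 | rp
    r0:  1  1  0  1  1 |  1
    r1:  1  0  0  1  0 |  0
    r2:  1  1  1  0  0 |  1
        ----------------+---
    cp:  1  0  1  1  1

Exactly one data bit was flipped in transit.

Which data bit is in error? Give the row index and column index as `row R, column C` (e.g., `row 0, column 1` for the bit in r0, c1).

row 0, column 3

Recompute each row's even parity and compare to rp:
  r0: data parity 0, sent rp 1 → mismatch
  r1: data parity 0, sent rp 0 → ok
  r2: data parity 1, sent rp 1 → ok
Recompute each column's even parity and compare to cp:
  c0: data parity 1, sent cp 1 → ok
  c1: data parity 0, sent cp 0 → ok
  c2: data parity 1, sent cp 1 → ok
  c3: data parity 0, sent cp 1 → mismatch
  c4: data parity 1, sent cp 1 → ok
Exactly one row (r0) and one column (c3) fail → the flipped bit is at their intersection.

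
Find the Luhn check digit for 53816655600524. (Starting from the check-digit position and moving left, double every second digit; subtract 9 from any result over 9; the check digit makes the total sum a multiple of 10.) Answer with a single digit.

Partial digits right→left: 4 2 5 0 0 6 5 5 6 6 1 8 3 5
Double every second digit counting from the check-digit position (so the 1st, 3rd, 5th, ... of the partial from the right).
  doubled (with −9 where >9): 8 1 0 1 3 2 6 → sum 21
  kept as-is: 2 0 6 5 6 8 5 → sum 32
Total = 21 + 32 = 53.
Check digit = (10 − (53 mod 10)) mod 10 = 7.

7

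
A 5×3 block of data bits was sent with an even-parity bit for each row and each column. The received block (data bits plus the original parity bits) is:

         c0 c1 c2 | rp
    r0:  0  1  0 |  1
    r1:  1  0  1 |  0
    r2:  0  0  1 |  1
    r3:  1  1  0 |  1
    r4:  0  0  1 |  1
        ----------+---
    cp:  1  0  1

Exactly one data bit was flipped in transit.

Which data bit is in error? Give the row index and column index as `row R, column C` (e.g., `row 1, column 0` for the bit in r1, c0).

Recompute each row's even parity and compare to rp:
  r0: data parity 1, sent rp 1 → ok
  r1: data parity 0, sent rp 0 → ok
  r2: data parity 1, sent rp 1 → ok
  r3: data parity 0, sent rp 1 → mismatch
  r4: data parity 1, sent rp 1 → ok
Recompute each column's even parity and compare to cp:
  c0: data parity 0, sent cp 1 → mismatch
  c1: data parity 0, sent cp 0 → ok
  c2: data parity 1, sent cp 1 → ok
Exactly one row (r3) and one column (c0) fail → the flipped bit is at their intersection.

row 3, column 0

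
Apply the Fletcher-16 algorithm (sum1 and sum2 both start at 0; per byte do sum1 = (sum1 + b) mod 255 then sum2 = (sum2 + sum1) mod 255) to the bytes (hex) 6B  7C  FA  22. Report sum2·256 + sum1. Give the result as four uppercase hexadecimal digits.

Running sums (mod 255):
  after byte 0 (6B): sum1=107, sum2=107
  after byte 1 (7C): sum1=231, sum2=83
  after byte 2 (FA): sum1=226, sum2=54
  after byte 3 (22): sum1=5, sum2=59
Checksum = sum2·256 + sum1 = 59·256 + 5 = 15109 = 0x3B05.

3B05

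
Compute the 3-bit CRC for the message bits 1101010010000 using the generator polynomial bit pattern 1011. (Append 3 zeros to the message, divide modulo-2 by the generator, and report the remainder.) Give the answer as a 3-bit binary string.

Append 3 zeros: 1101010010000000. Divide by 1011 (XOR where the leading bit is 1):
  pos 0: 1101 XOR 1011 = 0110
  pos 1: 1100 XOR 1011 = 0111
  pos 2: 1111 XOR 1011 = 0100
  pos 3: 1000 XOR 1011 = 0011
  pos 5: 1101 XOR 1011 = 0110
  pos 6: 1100 XOR 1011 = 0111
  pos 7: 1110 XOR 1011 = 0101
  pos 8: 1010 XOR 1011 = 0001
  pos 11: 1000 XOR 1011 = 0011
Remainder (last 3 bits) = 110. This is the CRC / FCS.

110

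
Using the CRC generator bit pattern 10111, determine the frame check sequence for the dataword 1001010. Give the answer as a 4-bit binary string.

Append 4 zeros: 10010100000. Divide by 10111 (XOR where the leading bit is 1):
  pos 0: 10010 XOR 10111 = 00101
  pos 2: 10110 XOR 10111 = 00001
  pos 6: 10000 XOR 10111 = 00111
Remainder (last 4 bits) = 0111. This is the CRC / FCS.

0111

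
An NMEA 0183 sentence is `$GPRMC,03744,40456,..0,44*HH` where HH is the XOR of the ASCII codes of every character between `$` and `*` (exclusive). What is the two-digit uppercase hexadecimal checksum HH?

XOR the ASCII codes of the payload characters:
  'G' = 0x47 → acc = 0x47
  'P' = 0x50 → acc = 0x17
  'R' = 0x52 → acc = 0x45
  'M' = 0x4D → acc = 0x08
  'C' = 0x43 → acc = 0x4B
  ',' = 0x2C → acc = 0x67
  '0' = 0x30 → acc = 0x57
  '3' = 0x33 → acc = 0x64
  '7' = 0x37 → acc = 0x53
  '4' = 0x34 → acc = 0x67
  '4' = 0x34 → acc = 0x53
  ',' = 0x2C → acc = 0x7F
  '4' = 0x34 → acc = 0x4B
  '0' = 0x30 → acc = 0x7B
  '4' = 0x34 → acc = 0x4F
  '5' = 0x35 → acc = 0x7A
  '6' = 0x36 → acc = 0x4C
  ',' = 0x2C → acc = 0x60
  '.' = 0x2E → acc = 0x4E
  '.' = 0x2E → acc = 0x60
  '0' = 0x30 → acc = 0x50
  ',' = 0x2C → acc = 0x7C
  '4' = 0x34 → acc = 0x48
  '4' = 0x34 → acc = 0x7C
Checksum = 0x7C.

7C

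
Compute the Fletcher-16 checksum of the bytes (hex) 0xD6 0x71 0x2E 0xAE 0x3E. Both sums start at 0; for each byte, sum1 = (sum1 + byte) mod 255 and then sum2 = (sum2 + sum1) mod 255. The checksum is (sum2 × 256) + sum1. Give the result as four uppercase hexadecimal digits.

Running sums (mod 255):
  after byte 0 (0xD6): sum1=214, sum2=214
  after byte 1 (0x71): sum1=72, sum2=31
  after byte 2 (0x2E): sum1=118, sum2=149
  after byte 3 (0xAE): sum1=37, sum2=186
  after byte 4 (0x3E): sum1=99, sum2=30
Checksum = sum2·256 + sum1 = 30·256 + 99 = 7779 = 0x1E63.

1E63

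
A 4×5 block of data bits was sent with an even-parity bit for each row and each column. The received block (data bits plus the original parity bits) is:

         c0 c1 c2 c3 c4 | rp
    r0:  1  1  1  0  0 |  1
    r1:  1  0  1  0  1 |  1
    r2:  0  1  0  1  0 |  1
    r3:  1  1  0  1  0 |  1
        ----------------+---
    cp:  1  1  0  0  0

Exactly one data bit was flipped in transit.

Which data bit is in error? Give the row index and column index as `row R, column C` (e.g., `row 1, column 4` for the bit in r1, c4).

row 2, column 4

Recompute each row's even parity and compare to rp:
  r0: data parity 1, sent rp 1 → ok
  r1: data parity 1, sent rp 1 → ok
  r2: data parity 0, sent rp 1 → mismatch
  r3: data parity 1, sent rp 1 → ok
Recompute each column's even parity and compare to cp:
  c0: data parity 1, sent cp 1 → ok
  c1: data parity 1, sent cp 1 → ok
  c2: data parity 0, sent cp 0 → ok
  c3: data parity 0, sent cp 0 → ok
  c4: data parity 1, sent cp 0 → mismatch
Exactly one row (r2) and one column (c4) fail → the flipped bit is at their intersection.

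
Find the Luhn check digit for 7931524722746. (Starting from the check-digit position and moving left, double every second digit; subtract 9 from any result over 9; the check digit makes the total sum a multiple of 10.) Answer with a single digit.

Partial digits right→left: 6 4 7 2 2 7 4 2 5 1 3 9 7
Double every second digit counting from the check-digit position (so the 1st, 3rd, 5th, ... of the partial from the right).
  doubled (with −9 where >9): 3 5 4 8 1 6 5 → sum 32
  kept as-is: 4 2 7 2 1 9 → sum 25
Total = 32 + 25 = 57.
Check digit = (10 − (57 mod 10)) mod 10 = 3.

3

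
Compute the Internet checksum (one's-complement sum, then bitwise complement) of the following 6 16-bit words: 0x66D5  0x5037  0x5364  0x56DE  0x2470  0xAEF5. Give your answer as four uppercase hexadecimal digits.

CB4A

One's-complement addition (fold any carry out of bit 15 back into bit 0):
  0x66D5 + 0x5037 = 0x0B70C
  0xB70C + 0x5364 = 0x10A70 → wrap carry → 0x0A71
  0x0A71 + 0x56DE = 0x0614F
  0x614F + 0x2470 = 0x085BF
  0x85BF + 0xAEF5 = 0x134B4 → wrap carry → 0x34B5
One's-complement sum = 0x34B5.
Checksum = ~0x34B5 & 0xFFFF = 0xCB4A.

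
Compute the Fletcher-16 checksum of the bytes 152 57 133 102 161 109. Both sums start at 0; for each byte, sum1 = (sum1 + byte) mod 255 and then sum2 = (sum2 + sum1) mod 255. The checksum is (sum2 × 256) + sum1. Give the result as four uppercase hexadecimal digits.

Running sums (mod 255):
  after byte 0 (152): sum1=152, sum2=152
  after byte 1 (57): sum1=209, sum2=106
  after byte 2 (133): sum1=87, sum2=193
  after byte 3 (102): sum1=189, sum2=127
  after byte 4 (161): sum1=95, sum2=222
  after byte 5 (109): sum1=204, sum2=171
Checksum = sum2·256 + sum1 = 171·256 + 204 = 43980 = 0xABCC.

ABCC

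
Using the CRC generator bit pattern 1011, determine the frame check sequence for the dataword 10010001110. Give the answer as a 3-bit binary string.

010

Append 3 zeros: 10010001110000. Divide by 1011 (XOR where the leading bit is 1):
  pos 0: 1001 XOR 1011 = 0010
  pos 2: 1000 XOR 1011 = 0011
  pos 4: 1101 XOR 1011 = 0110
  pos 5: 1101 XOR 1011 = 0110
  pos 6: 1101 XOR 1011 = 0110
  pos 7: 1100 XOR 1011 = 0111
  pos 8: 1110 XOR 1011 = 0101
  pos 9: 1010 XOR 1011 = 0001
Remainder (last 3 bits) = 010. This is the CRC / FCS.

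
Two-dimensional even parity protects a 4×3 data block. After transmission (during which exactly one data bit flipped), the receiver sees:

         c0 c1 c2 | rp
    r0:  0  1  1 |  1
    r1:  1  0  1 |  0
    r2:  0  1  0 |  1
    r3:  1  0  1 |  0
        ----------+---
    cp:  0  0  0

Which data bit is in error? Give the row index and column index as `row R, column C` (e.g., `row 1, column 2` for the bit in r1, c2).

Recompute each row's even parity and compare to rp:
  r0: data parity 0, sent rp 1 → mismatch
  r1: data parity 0, sent rp 0 → ok
  r2: data parity 1, sent rp 1 → ok
  r3: data parity 0, sent rp 0 → ok
Recompute each column's even parity and compare to cp:
  c0: data parity 0, sent cp 0 → ok
  c1: data parity 0, sent cp 0 → ok
  c2: data parity 1, sent cp 0 → mismatch
Exactly one row (r0) and one column (c2) fail → the flipped bit is at their intersection.

row 0, column 2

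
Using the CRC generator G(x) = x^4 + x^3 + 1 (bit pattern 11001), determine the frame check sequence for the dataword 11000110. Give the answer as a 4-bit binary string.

0011

Append 4 zeros: 110001100000. Divide by 11001 (XOR where the leading bit is 1):
  pos 0: 11000 XOR 11001 = 00001
  pos 4: 11100 XOR 11001 = 00101
  pos 6: 10100 XOR 11001 = 01101
  pos 7: 11010 XOR 11001 = 00011
Remainder (last 4 bits) = 0011. This is the CRC / FCS.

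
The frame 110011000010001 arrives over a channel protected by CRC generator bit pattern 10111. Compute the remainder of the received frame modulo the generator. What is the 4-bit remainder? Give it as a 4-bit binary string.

Modulo-2 division of 110011000010001 by 10111:
  pos 0: 11001 XOR 10111 = 01110
  pos 1: 11101 XOR 10111 = 01010
  pos 2: 10100 XOR 10111 = 00011
  pos 5: 11000 XOR 10111 = 01111
  pos 6: 11111 XOR 10111 = 01000
  pos 7: 10000 XOR 10111 = 00111
  pos 9: 11100 XOR 10111 = 01011
  pos 10: 10111 XOR 10111 = 00000
Remainder = 0000 (zero — the frame passes the CRC check).

0000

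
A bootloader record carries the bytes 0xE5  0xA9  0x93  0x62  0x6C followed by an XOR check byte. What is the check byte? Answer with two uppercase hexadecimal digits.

D1

XOR the bytes together:
  start with 0xE5
  0xE5 ⊕ 0xA9 = 0x4C
  0x4C ⊕ 0x93 = 0xDF
  0xDF ⊕ 0x62 = 0xBD
  0xBD ⊕ 0x6C = 0xD1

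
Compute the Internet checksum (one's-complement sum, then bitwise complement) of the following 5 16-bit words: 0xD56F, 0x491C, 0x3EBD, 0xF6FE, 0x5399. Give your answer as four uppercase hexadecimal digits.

One's-complement addition (fold any carry out of bit 15 back into bit 0):
  0xD56F + 0x491C = 0x11E8B → wrap carry → 0x1E8C
  0x1E8C + 0x3EBD = 0x05D49
  0x5D49 + 0xF6FE = 0x15447 → wrap carry → 0x5448
  0x5448 + 0x5399 = 0x0A7E1
One's-complement sum = 0xA7E1.
Checksum = ~0xA7E1 & 0xFFFF = 0x581E.

581E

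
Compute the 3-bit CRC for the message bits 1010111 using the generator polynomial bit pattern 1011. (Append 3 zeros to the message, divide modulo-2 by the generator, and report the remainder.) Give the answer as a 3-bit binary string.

111

Append 3 zeros: 1010111000. Divide by 1011 (XOR where the leading bit is 1):
  pos 0: 1010 XOR 1011 = 0001
  pos 3: 1111 XOR 1011 = 0100
  pos 4: 1000 XOR 1011 = 0011
  pos 6: 1100 XOR 1011 = 0111
Remainder (last 3 bits) = 111. This is the CRC / FCS.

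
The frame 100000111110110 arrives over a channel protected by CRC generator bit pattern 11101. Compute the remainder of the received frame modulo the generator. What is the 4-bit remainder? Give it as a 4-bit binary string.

0000

Modulo-2 division of 100000111110110 by 11101:
  pos 0: 10000 XOR 11101 = 01101
  pos 1: 11010 XOR 11101 = 00111
  pos 3: 11111 XOR 11101 = 00010
  pos 6: 10111 XOR 11101 = 01010
  pos 7: 10100 XOR 11101 = 01001
  pos 8: 10011 XOR 11101 = 01110
  pos 9: 11101 XOR 11101 = 00000
Remainder = 0000 (zero — the frame passes the CRC check).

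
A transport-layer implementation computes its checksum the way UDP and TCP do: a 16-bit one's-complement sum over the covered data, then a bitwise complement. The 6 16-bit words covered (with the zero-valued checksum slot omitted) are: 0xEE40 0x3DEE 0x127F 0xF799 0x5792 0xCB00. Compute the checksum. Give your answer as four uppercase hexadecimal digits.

A724

One's-complement addition (fold any carry out of bit 15 back into bit 0):
  0xEE40 + 0x3DEE = 0x12C2E → wrap carry → 0x2C2F
  0x2C2F + 0x127F = 0x03EAE
  0x3EAE + 0xF799 = 0x13647 → wrap carry → 0x3648
  0x3648 + 0x5792 = 0x08DDA
  0x8DDA + 0xCB00 = 0x158DA → wrap carry → 0x58DB
One's-complement sum = 0x58DB.
Checksum = ~0x58DB & 0xFFFF = 0xA724.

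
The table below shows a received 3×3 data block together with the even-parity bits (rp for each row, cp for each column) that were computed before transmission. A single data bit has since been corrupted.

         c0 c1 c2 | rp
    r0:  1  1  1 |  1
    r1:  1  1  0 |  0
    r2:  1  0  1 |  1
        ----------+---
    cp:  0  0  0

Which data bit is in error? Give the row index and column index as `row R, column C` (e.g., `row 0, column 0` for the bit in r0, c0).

Recompute each row's even parity and compare to rp:
  r0: data parity 1, sent rp 1 → ok
  r1: data parity 0, sent rp 0 → ok
  r2: data parity 0, sent rp 1 → mismatch
Recompute each column's even parity and compare to cp:
  c0: data parity 1, sent cp 0 → mismatch
  c1: data parity 0, sent cp 0 → ok
  c2: data parity 0, sent cp 0 → ok
Exactly one row (r2) and one column (c0) fail → the flipped bit is at their intersection.

row 2, column 0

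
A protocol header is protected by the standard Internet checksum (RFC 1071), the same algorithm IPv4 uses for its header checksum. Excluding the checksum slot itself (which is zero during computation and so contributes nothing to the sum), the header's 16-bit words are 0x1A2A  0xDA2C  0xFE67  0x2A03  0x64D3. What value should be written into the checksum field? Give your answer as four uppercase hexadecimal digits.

One's-complement addition (fold any carry out of bit 15 back into bit 0):
  0x1A2A + 0xDA2C = 0x0F456
  0xF456 + 0xFE67 = 0x1F2BD → wrap carry → 0xF2BE
  0xF2BE + 0x2A03 = 0x11CC1 → wrap carry → 0x1CC2
  0x1CC2 + 0x64D3 = 0x08195
One's-complement sum = 0x8195.
Checksum = ~0x8195 & 0xFFFF = 0x7E6A.

7E6A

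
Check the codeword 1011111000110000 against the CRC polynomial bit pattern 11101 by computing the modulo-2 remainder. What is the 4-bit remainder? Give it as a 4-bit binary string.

0000

Modulo-2 division of 1011111000110000 by 11101:
  pos 0: 10111 XOR 11101 = 01010
  pos 1: 10101 XOR 11101 = 01000
  pos 2: 10001 XOR 11101 = 01100
  pos 3: 11000 XOR 11101 = 00101
  pos 5: 10100 XOR 11101 = 01001
  pos 6: 10011 XOR 11101 = 01110
  pos 7: 11101 XOR 11101 = 00000
Remainder = 0000 (zero — the frame passes the CRC check).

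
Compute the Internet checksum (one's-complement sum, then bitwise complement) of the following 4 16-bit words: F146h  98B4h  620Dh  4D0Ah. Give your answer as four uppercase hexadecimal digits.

C6EC

One's-complement addition (fold any carry out of bit 15 back into bit 0):
  0xF146 + 0x98B4 = 0x189FA → wrap carry → 0x89FB
  0x89FB + 0x620D = 0x0EC08
  0xEC08 + 0x4D0A = 0x13912 → wrap carry → 0x3913
One's-complement sum = 0x3913.
Checksum = ~0x3913 & 0xFFFF = 0xC6EC.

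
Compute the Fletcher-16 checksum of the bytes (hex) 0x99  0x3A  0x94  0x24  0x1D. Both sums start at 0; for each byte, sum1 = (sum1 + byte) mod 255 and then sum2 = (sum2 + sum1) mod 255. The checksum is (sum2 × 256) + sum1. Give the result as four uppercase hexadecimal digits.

0CA9

Running sums (mod 255):
  after byte 0 (0x99): sum1=153, sum2=153
  after byte 1 (0x3A): sum1=211, sum2=109
  after byte 2 (0x94): sum1=104, sum2=213
  after byte 3 (0x24): sum1=140, sum2=98
  after byte 4 (0x1D): sum1=169, sum2=12
Checksum = sum2·256 + sum1 = 12·256 + 169 = 3241 = 0x0CA9.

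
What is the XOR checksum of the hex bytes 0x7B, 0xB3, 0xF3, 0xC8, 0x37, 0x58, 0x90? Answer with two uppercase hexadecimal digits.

XOR the bytes together:
  start with 0x7B
  0x7B ⊕ 0xB3 = 0xC8
  0xC8 ⊕ 0xF3 = 0x3B
  0x3B ⊕ 0xC8 = 0xF3
  0xF3 ⊕ 0x37 = 0xC4
  0xC4 ⊕ 0x58 = 0x9C
  0x9C ⊕ 0x90 = 0x0C

0C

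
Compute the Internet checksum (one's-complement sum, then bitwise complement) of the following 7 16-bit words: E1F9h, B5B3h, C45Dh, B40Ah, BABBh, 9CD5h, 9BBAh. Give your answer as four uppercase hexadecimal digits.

One's-complement addition (fold any carry out of bit 15 back into bit 0):
  0xE1F9 + 0xB5B3 = 0x197AC → wrap carry → 0x97AD
  0x97AD + 0xC45D = 0x15C0A → wrap carry → 0x5C0B
  0x5C0B + 0xB40A = 0x11015 → wrap carry → 0x1016
  0x1016 + 0xBABB = 0x0CAD1
  0xCAD1 + 0x9CD5 = 0x167A6 → wrap carry → 0x67A7
  0x67A7 + 0x9BBA = 0x10361 → wrap carry → 0x0362
One's-complement sum = 0x0362.
Checksum = ~0x0362 & 0xFFFF = 0xFC9D.

FC9D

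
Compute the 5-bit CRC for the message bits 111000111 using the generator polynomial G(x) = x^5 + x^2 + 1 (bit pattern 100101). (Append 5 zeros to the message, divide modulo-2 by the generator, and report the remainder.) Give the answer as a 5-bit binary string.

Append 5 zeros: 11100011100000. Divide by 100101 (XOR where the leading bit is 1):
  pos 0: 111000 XOR 100101 = 011101
  pos 1: 111011 XOR 100101 = 011110
  pos 2: 111101 XOR 100101 = 011000
  pos 3: 110001 XOR 100101 = 010100
  pos 4: 101000 XOR 100101 = 001101
  pos 6: 110100 XOR 100101 = 010001
  pos 7: 100010 XOR 100101 = 000111
Remainder (last 5 bits) = 01110. This is the CRC / FCS.

01110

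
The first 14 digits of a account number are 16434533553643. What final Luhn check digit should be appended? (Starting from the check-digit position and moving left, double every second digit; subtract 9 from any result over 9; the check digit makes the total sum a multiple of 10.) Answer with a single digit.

Partial digits right→left: 3 4 6 3 5 5 3 3 5 4 3 4 6 1
Double every second digit counting from the check-digit position (so the 1st, 3rd, 5th, ... of the partial from the right).
  doubled (with −9 where >9): 6 3 1 6 1 6 3 → sum 26
  kept as-is: 4 3 5 3 4 4 1 → sum 24
Total = 26 + 24 = 50.
Check digit = (10 − (50 mod 10)) mod 10 = 0.

0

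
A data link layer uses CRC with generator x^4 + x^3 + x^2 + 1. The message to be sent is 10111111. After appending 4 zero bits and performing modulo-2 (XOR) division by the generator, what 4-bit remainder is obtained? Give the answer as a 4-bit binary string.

1110

Append 4 zeros: 101111110000. Divide by 11101 (XOR where the leading bit is 1):
  pos 0: 10111 XOR 11101 = 01010
  pos 1: 10101 XOR 11101 = 01000
  pos 2: 10001 XOR 11101 = 01100
  pos 3: 11001 XOR 11101 = 00100
  pos 5: 10000 XOR 11101 = 01101
  pos 6: 11010 XOR 11101 = 00111
Remainder (last 4 bits) = 1110. This is the CRC / FCS.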